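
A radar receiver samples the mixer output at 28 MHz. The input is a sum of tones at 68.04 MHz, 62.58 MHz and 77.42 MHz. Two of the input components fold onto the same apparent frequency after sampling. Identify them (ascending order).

fs/2 = 14 MHz.
68.04 MHz mod fs = 12.04 MHz.
12.04 MHz ≤ fs/2 = 14 MHz, appears at 12.04 MHz.
62.58 MHz mod fs = 6.58 MHz.
6.58 MHz ≤ fs/2 = 14 MHz, appears at 6.58 MHz.
77.42 MHz mod fs = 21.42 MHz.
21.42 MHz > fs/2 = 14 MHz, folds to fs − 21.42 MHz = 6.58 MHz.
62.58 MHz and 77.42 MHz both map to 6.58 MHz.

62.58 MHz, 77.42 MHz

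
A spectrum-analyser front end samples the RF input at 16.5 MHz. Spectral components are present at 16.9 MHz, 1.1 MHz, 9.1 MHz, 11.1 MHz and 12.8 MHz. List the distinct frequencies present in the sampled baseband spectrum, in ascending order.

fs/2 = 8.25 MHz.
16.9 MHz mod fs = 0.4 MHz.
0.4 MHz ≤ fs/2 = 8.25 MHz, appears at 0.4 MHz.
1.1 MHz ≤ fs/2 = 8.25 MHz, passes unchanged.
9.1 MHz > fs/2 = 8.25 MHz, folds to fs − 9.1 MHz = 7.4 MHz.
11.1 MHz > fs/2 = 8.25 MHz, folds to fs − 11.1 MHz = 5.4 MHz.
12.8 MHz > fs/2 = 8.25 MHz, folds to fs − 12.8 MHz = 3.7 MHz.
Distinct values: {0.4 MHz, 1.1 MHz, 3.7 MHz, 5.4 MHz, 7.4 MHz}.

0.4 MHz, 1.1 MHz, 3.7 MHz, 5.4 MHz, 7.4 MHz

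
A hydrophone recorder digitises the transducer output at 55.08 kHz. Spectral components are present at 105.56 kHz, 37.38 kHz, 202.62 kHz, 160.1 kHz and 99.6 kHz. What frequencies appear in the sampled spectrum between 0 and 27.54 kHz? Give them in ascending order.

4.6 kHz, 5.14 kHz, 10.56 kHz, 17.7 kHz

fs/2 = 27.54 kHz.
105.56 kHz mod fs = 50.48 kHz.
50.48 kHz > fs/2 = 27.54 kHz, folds to fs − 50.48 kHz = 4.6 kHz.
37.38 kHz > fs/2 = 27.54 kHz, folds to fs − 37.38 kHz = 17.7 kHz.
202.62 kHz mod fs = 37.38 kHz.
37.38 kHz > fs/2 = 27.54 kHz, folds to fs − 37.38 kHz = 17.7 kHz.
160.1 kHz mod fs = 49.94 kHz.
49.94 kHz > fs/2 = 27.54 kHz, folds to fs − 49.94 kHz = 5.14 kHz.
99.6 kHz mod fs = 44.52 kHz.
44.52 kHz > fs/2 = 27.54 kHz, folds to fs − 44.52 kHz = 10.56 kHz.
Distinct values: {4.6 kHz, 5.14 kHz, 10.56 kHz, 17.7 kHz}.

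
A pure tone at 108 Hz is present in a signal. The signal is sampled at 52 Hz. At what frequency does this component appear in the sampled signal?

4 Hz

108 Hz mod fs = 4 Hz.
4 Hz ≤ fs/2 = 26 Hz, appears at 4 Hz.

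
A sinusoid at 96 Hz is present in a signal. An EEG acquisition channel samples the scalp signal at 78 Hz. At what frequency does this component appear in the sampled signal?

18 Hz

96 Hz mod fs = 18 Hz.
18 Hz ≤ fs/2 = 39 Hz, appears at 18 Hz.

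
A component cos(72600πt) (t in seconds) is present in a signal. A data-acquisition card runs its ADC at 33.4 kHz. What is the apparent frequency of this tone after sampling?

ω = 72600π rad/s → f = ω/(2π) = 36300 Hz = 36.3 kHz.
36.3 kHz mod fs = 2.9 kHz.
2.9 kHz ≤ fs/2 = 16.7 kHz, appears at 2.9 kHz.

2.9 kHz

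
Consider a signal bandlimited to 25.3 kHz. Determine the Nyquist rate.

50.6 kHz

Nyquist rate = 2 × 25.3 kHz = 50.6 kHz.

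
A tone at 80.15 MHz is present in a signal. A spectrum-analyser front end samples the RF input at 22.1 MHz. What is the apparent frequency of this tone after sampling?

8.25 MHz

80.15 MHz mod fs = 13.85 MHz.
13.85 MHz > fs/2 = 11.05 MHz, folds to fs − 13.85 MHz = 8.25 MHz.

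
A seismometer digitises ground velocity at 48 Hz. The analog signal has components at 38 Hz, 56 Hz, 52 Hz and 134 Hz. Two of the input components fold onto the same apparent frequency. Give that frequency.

10 Hz

fs/2 = 24 Hz.
38 Hz > fs/2 = 24 Hz, folds to fs − 38 Hz = 10 Hz.
56 Hz mod fs = 8 Hz.
8 Hz ≤ fs/2 = 24 Hz, appears at 8 Hz.
52 Hz mod fs = 4 Hz.
4 Hz ≤ fs/2 = 24 Hz, appears at 4 Hz.
134 Hz mod fs = 38 Hz.
38 Hz > fs/2 = 24 Hz, folds to fs − 38 Hz = 10 Hz.
38 Hz and 134 Hz both map to 10 Hz.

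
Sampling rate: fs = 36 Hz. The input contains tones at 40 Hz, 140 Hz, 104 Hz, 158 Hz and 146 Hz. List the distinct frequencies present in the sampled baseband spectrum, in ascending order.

2 Hz, 4 Hz, 14 Hz

fs/2 = 18 Hz.
40 Hz mod fs = 4 Hz.
4 Hz ≤ fs/2 = 18 Hz, appears at 4 Hz.
140 Hz mod fs = 32 Hz.
32 Hz > fs/2 = 18 Hz, folds to fs − 32 Hz = 4 Hz.
104 Hz mod fs = 32 Hz.
32 Hz > fs/2 = 18 Hz, folds to fs − 32 Hz = 4 Hz.
158 Hz mod fs = 14 Hz.
14 Hz ≤ fs/2 = 18 Hz, appears at 14 Hz.
146 Hz mod fs = 2 Hz.
2 Hz ≤ fs/2 = 18 Hz, appears at 2 Hz.
Distinct values: {2 Hz, 4 Hz, 14 Hz}.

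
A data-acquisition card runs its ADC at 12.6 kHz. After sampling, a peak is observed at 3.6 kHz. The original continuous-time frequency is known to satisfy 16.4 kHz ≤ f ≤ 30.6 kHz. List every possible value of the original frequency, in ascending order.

Frequencies that alias to 3.6 kHz are k·fs ± 3.6 kHz for integer k ≥ 0.
k=0: 3.6 kHz.
k=1: 9 kHz, 16.2 kHz.
k=2: 21.6 kHz, 28.8 kHz.
k=3: 34.2 kHz, 41.4 kHz.
Within [16.4 kHz, 30.6 kHz]: 21.6 kHz, 28.8 kHz.

21.6 kHz, 28.8 kHz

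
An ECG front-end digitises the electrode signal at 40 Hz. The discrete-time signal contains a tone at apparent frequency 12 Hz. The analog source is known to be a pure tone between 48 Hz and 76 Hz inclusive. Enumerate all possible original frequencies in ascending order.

52 Hz, 68 Hz

Frequencies that alias to 12 Hz are k·fs ± 12 Hz for integer k ≥ 0.
k=0: 12 Hz.
k=1: 28 Hz, 52 Hz.
k=2: 68 Hz, 92 Hz.
k=3: 108 Hz, 132 Hz.
Within [48 Hz, 76 Hz]: 52 Hz, 68 Hz.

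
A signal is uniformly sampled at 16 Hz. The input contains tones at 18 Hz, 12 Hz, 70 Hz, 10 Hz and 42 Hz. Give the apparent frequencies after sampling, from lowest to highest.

2 Hz, 4 Hz, 6 Hz

fs/2 = 8 Hz.
18 Hz mod fs = 2 Hz.
2 Hz ≤ fs/2 = 8 Hz, appears at 2 Hz.
12 Hz > fs/2 = 8 Hz, folds to fs − 12 Hz = 4 Hz.
70 Hz mod fs = 6 Hz.
6 Hz ≤ fs/2 = 8 Hz, appears at 6 Hz.
10 Hz > fs/2 = 8 Hz, folds to fs − 10 Hz = 6 Hz.
42 Hz mod fs = 10 Hz.
10 Hz > fs/2 = 8 Hz, folds to fs − 10 Hz = 6 Hz.
Distinct values: {2 Hz, 4 Hz, 6 Hz}.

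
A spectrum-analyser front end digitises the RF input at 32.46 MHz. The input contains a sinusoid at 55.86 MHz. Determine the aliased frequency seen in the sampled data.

9.06 MHz

55.86 MHz mod fs = 23.4 MHz.
23.4 MHz > fs/2 = 16.23 MHz, folds to fs − 23.4 MHz = 9.06 MHz.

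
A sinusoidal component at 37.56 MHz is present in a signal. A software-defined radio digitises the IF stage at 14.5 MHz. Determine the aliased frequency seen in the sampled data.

5.94 MHz

37.56 MHz mod fs = 8.56 MHz.
8.56 MHz > fs/2 = 7.25 MHz, folds to fs − 8.56 MHz = 5.94 MHz.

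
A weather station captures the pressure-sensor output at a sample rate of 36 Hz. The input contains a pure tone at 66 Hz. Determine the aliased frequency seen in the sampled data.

66 Hz mod fs = 30 Hz.
30 Hz > fs/2 = 18 Hz, folds to fs − 30 Hz = 6 Hz.

6 Hz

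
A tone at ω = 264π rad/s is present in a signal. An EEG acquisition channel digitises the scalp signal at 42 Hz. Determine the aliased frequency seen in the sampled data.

6 Hz

ω = 264π rad/s → f = ω/(2π) = 132 Hz.
132 Hz mod fs = 6 Hz.
6 Hz ≤ fs/2 = 21 Hz, appears at 6 Hz.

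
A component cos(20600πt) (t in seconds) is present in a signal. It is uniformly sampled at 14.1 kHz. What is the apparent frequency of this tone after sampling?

3.8 kHz

ω = 20600π rad/s → f = ω/(2π) = 10300 Hz = 10.3 kHz.
10.3 kHz > fs/2 = 7.05 kHz, folds to fs − 10.3 kHz = 3.8 kHz.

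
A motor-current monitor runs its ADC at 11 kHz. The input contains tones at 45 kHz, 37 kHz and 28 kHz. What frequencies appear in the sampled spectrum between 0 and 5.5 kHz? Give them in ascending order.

fs/2 = 5.5 kHz.
45 kHz mod fs = 1 kHz.
1 kHz ≤ fs/2 = 5.5 kHz, appears at 1 kHz.
37 kHz mod fs = 4 kHz.
4 kHz ≤ fs/2 = 5.5 kHz, appears at 4 kHz.
28 kHz mod fs = 6 kHz.
6 kHz > fs/2 = 5.5 kHz, folds to fs − 6 kHz = 5 kHz.
Distinct values: {1 kHz, 4 kHz, 5 kHz}.

1 kHz, 4 kHz, 5 kHz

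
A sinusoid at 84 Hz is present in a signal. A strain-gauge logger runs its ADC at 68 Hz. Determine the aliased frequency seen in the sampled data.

84 Hz mod fs = 16 Hz.
16 Hz ≤ fs/2 = 34 Hz, appears at 16 Hz.

16 Hz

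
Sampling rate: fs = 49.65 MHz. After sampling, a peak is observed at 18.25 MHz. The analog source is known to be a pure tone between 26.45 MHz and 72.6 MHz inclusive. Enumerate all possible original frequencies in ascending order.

31.4 MHz, 67.9 MHz

Frequencies that alias to 18.25 MHz are k·fs ± 18.25 MHz for integer k ≥ 0.
k=0: 18.25 MHz.
k=1: 31.4 MHz, 67.9 MHz.
k=2: 81.05 MHz, 117.55 MHz.
Within [26.45 MHz, 72.6 MHz]: 31.4 MHz, 67.9 MHz.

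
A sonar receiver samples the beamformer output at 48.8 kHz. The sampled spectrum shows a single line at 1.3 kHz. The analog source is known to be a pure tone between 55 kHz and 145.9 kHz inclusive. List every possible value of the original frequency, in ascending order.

96.3 kHz, 98.9 kHz, 145.1 kHz

Frequencies that alias to 1.3 kHz are k·fs ± 1.3 kHz for integer k ≥ 0.
k=0: 1.3 kHz.
k=1: 47.5 kHz, 50.1 kHz.
k=2: 96.3 kHz, 98.9 kHz.
k=3: 145.1 kHz, 147.7 kHz.
k=4: 193.9 kHz, 196.5 kHz.
Within [55 kHz, 145.9 kHz]: 96.3 kHz, 98.9 kHz, 145.1 kHz.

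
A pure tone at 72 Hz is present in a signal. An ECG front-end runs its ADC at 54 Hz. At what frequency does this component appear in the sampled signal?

18 Hz

72 Hz mod fs = 18 Hz.
18 Hz ≤ fs/2 = 27 Hz, appears at 18 Hz.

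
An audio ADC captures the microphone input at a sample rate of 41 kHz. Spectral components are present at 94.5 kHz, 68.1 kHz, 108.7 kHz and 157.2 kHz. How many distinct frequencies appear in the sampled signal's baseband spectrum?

fs/2 = 20.5 kHz.
94.5 kHz mod fs = 12.5 kHz.
12.5 kHz ≤ fs/2 = 20.5 kHz, appears at 12.5 kHz.
68.1 kHz mod fs = 27.1 kHz.
27.1 kHz > fs/2 = 20.5 kHz, folds to fs − 27.1 kHz = 13.9 kHz.
108.7 kHz mod fs = 26.7 kHz.
26.7 kHz > fs/2 = 20.5 kHz, folds to fs − 26.7 kHz = 14.3 kHz.
157.2 kHz mod fs = 34.2 kHz.
34.2 kHz > fs/2 = 20.5 kHz, folds to fs − 34.2 kHz = 6.8 kHz.
Distinct values: {6.8 kHz, 12.5 kHz, 13.9 kHz, 14.3 kHz} → 4.

4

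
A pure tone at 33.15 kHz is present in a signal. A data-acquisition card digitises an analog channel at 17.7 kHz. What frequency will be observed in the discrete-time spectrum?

2.25 kHz

33.15 kHz mod fs = 15.45 kHz.
15.45 kHz > fs/2 = 8.85 kHz, folds to fs − 15.45 kHz = 2.25 kHz.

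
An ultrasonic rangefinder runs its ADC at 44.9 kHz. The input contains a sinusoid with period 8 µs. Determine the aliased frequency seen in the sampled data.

9.7 kHz

T = 8 µs → f = 1/T = 125 kHz.
125 kHz mod fs = 35.2 kHz.
35.2 kHz > fs/2 = 22.45 kHz, folds to fs − 35.2 kHz = 9.7 kHz.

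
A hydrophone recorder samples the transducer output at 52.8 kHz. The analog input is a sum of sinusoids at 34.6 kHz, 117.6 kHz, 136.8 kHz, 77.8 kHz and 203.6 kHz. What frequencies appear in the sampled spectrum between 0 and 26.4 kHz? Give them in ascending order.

7.6 kHz, 12 kHz, 18.2 kHz, 21.6 kHz, 25 kHz

fs/2 = 26.4 kHz.
34.6 kHz > fs/2 = 26.4 kHz, folds to fs − 34.6 kHz = 18.2 kHz.
117.6 kHz mod fs = 12 kHz.
12 kHz ≤ fs/2 = 26.4 kHz, appears at 12 kHz.
136.8 kHz mod fs = 31.2 kHz.
31.2 kHz > fs/2 = 26.4 kHz, folds to fs − 31.2 kHz = 21.6 kHz.
77.8 kHz mod fs = 25 kHz.
25 kHz ≤ fs/2 = 26.4 kHz, appears at 25 kHz.
203.6 kHz mod fs = 45.2 kHz.
45.2 kHz > fs/2 = 26.4 kHz, folds to fs − 45.2 kHz = 7.6 kHz.
Distinct values: {7.6 kHz, 12 kHz, 18.2 kHz, 21.6 kHz, 25 kHz}.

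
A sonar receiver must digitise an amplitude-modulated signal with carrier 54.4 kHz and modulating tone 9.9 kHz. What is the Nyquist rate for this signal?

AM sidebands sit at fc ± fm = 44.5 kHz and 64.3 kHz.
Highest-frequency component: 64.3 kHz.
Nyquist rate = 2 × 64.3 kHz = 128.6 kHz.

128.6 kHz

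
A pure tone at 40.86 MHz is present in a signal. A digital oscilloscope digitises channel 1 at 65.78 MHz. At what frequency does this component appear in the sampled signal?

24.92 MHz

40.86 MHz > fs/2 = 32.89 MHz, folds to fs − 40.86 MHz = 24.92 MHz.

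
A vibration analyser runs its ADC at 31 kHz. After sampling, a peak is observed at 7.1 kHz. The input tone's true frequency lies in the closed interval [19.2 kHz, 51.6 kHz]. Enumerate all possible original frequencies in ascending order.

23.9 kHz, 38.1 kHz

Frequencies that alias to 7.1 kHz are k·fs ± 7.1 kHz for integer k ≥ 0.
k=0: 7.1 kHz.
k=1: 23.9 kHz, 38.1 kHz.
k=2: 54.9 kHz, 69.1 kHz.
Within [19.2 kHz, 51.6 kHz]: 23.9 kHz, 38.1 kHz.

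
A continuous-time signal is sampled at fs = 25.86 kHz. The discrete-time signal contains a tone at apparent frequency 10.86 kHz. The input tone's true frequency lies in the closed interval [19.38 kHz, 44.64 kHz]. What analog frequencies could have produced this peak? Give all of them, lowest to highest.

Frequencies that alias to 10.86 kHz are k·fs ± 10.86 kHz for integer k ≥ 0.
k=0: 10.86 kHz.
k=1: 15 kHz, 36.72 kHz.
k=2: 40.86 kHz, 62.58 kHz.
k=3: 66.72 kHz, 88.44 kHz.
Within [19.38 kHz, 44.64 kHz]: 36.72 kHz, 40.86 kHz.

36.72 kHz, 40.86 kHz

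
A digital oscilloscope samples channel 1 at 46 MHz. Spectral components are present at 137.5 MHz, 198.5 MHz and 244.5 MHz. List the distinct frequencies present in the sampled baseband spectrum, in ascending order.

fs/2 = 23 MHz.
137.5 MHz mod fs = 45.5 MHz.
45.5 MHz > fs/2 = 23 MHz, folds to fs − 45.5 MHz = 0.5 MHz.
198.5 MHz mod fs = 14.5 MHz.
14.5 MHz ≤ fs/2 = 23 MHz, appears at 14.5 MHz.
244.5 MHz mod fs = 14.5 MHz.
14.5 MHz ≤ fs/2 = 23 MHz, appears at 14.5 MHz.
Distinct values: {0.5 MHz, 14.5 MHz}.

0.5 MHz, 14.5 MHz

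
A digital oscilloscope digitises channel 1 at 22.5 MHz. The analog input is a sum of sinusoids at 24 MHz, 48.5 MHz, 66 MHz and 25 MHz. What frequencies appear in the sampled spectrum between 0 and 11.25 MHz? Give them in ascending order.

fs/2 = 11.25 MHz.
24 MHz mod fs = 1.5 MHz.
1.5 MHz ≤ fs/2 = 11.25 MHz, appears at 1.5 MHz.
48.5 MHz mod fs = 3.5 MHz.
3.5 MHz ≤ fs/2 = 11.25 MHz, appears at 3.5 MHz.
66 MHz mod fs = 21 MHz.
21 MHz > fs/2 = 11.25 MHz, folds to fs − 21 MHz = 1.5 MHz.
25 MHz mod fs = 2.5 MHz.
2.5 MHz ≤ fs/2 = 11.25 MHz, appears at 2.5 MHz.
Distinct values: {1.5 MHz, 2.5 MHz, 3.5 MHz}.

1.5 MHz, 2.5 MHz, 3.5 MHz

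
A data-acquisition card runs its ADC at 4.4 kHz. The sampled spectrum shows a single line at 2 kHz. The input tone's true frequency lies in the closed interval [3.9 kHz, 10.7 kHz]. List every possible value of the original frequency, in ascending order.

Frequencies that alias to 2 kHz are k·fs ± 2 kHz for integer k ≥ 0.
k=0: 2 kHz.
k=1: 2.4 kHz, 6.4 kHz.
k=2: 6.8 kHz, 10.8 kHz.
k=3: 11.2 kHz, 15.2 kHz.
Within [3.9 kHz, 10.7 kHz]: 6.4 kHz, 6.8 kHz.

6.4 kHz, 6.8 kHz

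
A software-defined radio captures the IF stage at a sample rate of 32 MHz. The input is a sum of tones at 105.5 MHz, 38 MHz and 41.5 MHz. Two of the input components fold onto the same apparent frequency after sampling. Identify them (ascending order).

fs/2 = 16 MHz.
105.5 MHz mod fs = 9.5 MHz.
9.5 MHz ≤ fs/2 = 16 MHz, appears at 9.5 MHz.
38 MHz mod fs = 6 MHz.
6 MHz ≤ fs/2 = 16 MHz, appears at 6 MHz.
41.5 MHz mod fs = 9.5 MHz.
9.5 MHz ≤ fs/2 = 16 MHz, appears at 9.5 MHz.
41.5 MHz and 105.5 MHz both map to 9.5 MHz.

41.5 MHz, 105.5 MHz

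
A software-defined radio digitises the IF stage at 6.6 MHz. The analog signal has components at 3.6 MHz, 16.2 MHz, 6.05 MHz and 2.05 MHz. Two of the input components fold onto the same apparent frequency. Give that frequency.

3 MHz

fs/2 = 3.3 MHz.
3.6 MHz > fs/2 = 3.3 MHz, folds to fs − 3.6 MHz = 3 MHz.
16.2 MHz mod fs = 3 MHz.
3 MHz ≤ fs/2 = 3.3 MHz, appears at 3 MHz.
6.05 MHz > fs/2 = 3.3 MHz, folds to fs − 6.05 MHz = 0.55 MHz.
2.05 MHz ≤ fs/2 = 3.3 MHz, passes unchanged.
3.6 MHz and 16.2 MHz both map to 3 MHz.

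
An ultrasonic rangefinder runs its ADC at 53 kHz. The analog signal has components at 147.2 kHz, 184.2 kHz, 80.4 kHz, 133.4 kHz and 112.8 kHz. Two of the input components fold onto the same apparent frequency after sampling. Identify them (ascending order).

fs/2 = 26.5 kHz.
147.2 kHz mod fs = 41.2 kHz.
41.2 kHz > fs/2 = 26.5 kHz, folds to fs − 41.2 kHz = 11.8 kHz.
184.2 kHz mod fs = 25.2 kHz.
25.2 kHz ≤ fs/2 = 26.5 kHz, appears at 25.2 kHz.
80.4 kHz mod fs = 27.4 kHz.
27.4 kHz > fs/2 = 26.5 kHz, folds to fs − 27.4 kHz = 25.6 kHz.
133.4 kHz mod fs = 27.4 kHz.
27.4 kHz > fs/2 = 26.5 kHz, folds to fs − 27.4 kHz = 25.6 kHz.
112.8 kHz mod fs = 6.8 kHz.
6.8 kHz ≤ fs/2 = 26.5 kHz, appears at 6.8 kHz.
80.4 kHz and 133.4 kHz both map to 25.6 kHz.

80.4 kHz, 133.4 kHz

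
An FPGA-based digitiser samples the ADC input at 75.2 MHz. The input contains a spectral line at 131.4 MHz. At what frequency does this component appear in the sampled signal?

131.4 MHz mod fs = 56.2 MHz.
56.2 MHz > fs/2 = 37.6 MHz, folds to fs − 56.2 MHz = 19 MHz.

19 MHz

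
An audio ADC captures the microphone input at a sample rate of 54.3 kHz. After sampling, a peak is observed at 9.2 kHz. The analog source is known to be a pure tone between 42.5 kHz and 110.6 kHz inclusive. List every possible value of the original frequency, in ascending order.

Frequencies that alias to 9.2 kHz are k·fs ± 9.2 kHz for integer k ≥ 0.
k=0: 9.2 kHz.
k=1: 45.1 kHz, 63.5 kHz.
k=2: 99.4 kHz, 117.8 kHz.
k=3: 153.7 kHz, 172.1 kHz.
Within [42.5 kHz, 110.6 kHz]: 45.1 kHz, 63.5 kHz, 99.4 kHz.

45.1 kHz, 63.5 kHz, 99.4 kHz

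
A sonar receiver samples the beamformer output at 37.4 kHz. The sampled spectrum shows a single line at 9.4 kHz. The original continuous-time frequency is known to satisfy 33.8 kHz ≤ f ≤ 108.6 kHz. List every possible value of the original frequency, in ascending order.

46.8 kHz, 65.4 kHz, 84.2 kHz, 102.8 kHz

Frequencies that alias to 9.4 kHz are k·fs ± 9.4 kHz for integer k ≥ 0.
k=0: 9.4 kHz.
k=1: 28 kHz, 46.8 kHz.
k=2: 65.4 kHz, 84.2 kHz.
k=3: 102.8 kHz, 121.6 kHz.
k=4: 140.2 kHz, 159 kHz.
Within [33.8 kHz, 108.6 kHz]: 46.8 kHz, 65.4 kHz, 84.2 kHz, 102.8 kHz.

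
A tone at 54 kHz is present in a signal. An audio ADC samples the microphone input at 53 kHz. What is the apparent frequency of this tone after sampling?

54 kHz mod fs = 1 kHz.
1 kHz ≤ fs/2 = 26.5 kHz, appears at 1 kHz.

1 kHz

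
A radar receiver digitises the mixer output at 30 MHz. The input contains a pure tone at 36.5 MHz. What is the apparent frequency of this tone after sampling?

36.5 MHz mod fs = 6.5 MHz.
6.5 MHz ≤ fs/2 = 15 MHz, appears at 6.5 MHz.

6.5 MHz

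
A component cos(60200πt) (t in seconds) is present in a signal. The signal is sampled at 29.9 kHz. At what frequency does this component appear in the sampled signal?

0.2 kHz

ω = 60200π rad/s → f = ω/(2π) = 30100 Hz = 30.1 kHz.
30.1 kHz mod fs = 0.2 kHz.
0.2 kHz ≤ fs/2 = 14.95 kHz, appears at 0.2 kHz.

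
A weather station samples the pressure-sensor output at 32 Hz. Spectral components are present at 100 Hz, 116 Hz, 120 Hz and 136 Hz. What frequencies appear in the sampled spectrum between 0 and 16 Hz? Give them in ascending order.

fs/2 = 16 Hz.
100 Hz mod fs = 4 Hz.
4 Hz ≤ fs/2 = 16 Hz, appears at 4 Hz.
116 Hz mod fs = 20 Hz.
20 Hz > fs/2 = 16 Hz, folds to fs − 20 Hz = 12 Hz.
120 Hz mod fs = 24 Hz.
24 Hz > fs/2 = 16 Hz, folds to fs − 24 Hz = 8 Hz.
136 Hz mod fs = 8 Hz.
8 Hz ≤ fs/2 = 16 Hz, appears at 8 Hz.
Distinct values: {4 Hz, 8 Hz, 12 Hz}.

4 Hz, 8 Hz, 12 Hz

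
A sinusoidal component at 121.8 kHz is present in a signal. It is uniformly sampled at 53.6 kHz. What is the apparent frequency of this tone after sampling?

121.8 kHz mod fs = 14.6 kHz.
14.6 kHz ≤ fs/2 = 26.8 kHz, appears at 14.6 kHz.

14.6 kHz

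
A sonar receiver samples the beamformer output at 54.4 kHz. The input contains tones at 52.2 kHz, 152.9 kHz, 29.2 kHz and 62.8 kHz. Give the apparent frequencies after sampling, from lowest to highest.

2.2 kHz, 8.4 kHz, 10.3 kHz, 25.2 kHz

fs/2 = 27.2 kHz.
52.2 kHz > fs/2 = 27.2 kHz, folds to fs − 52.2 kHz = 2.2 kHz.
152.9 kHz mod fs = 44.1 kHz.
44.1 kHz > fs/2 = 27.2 kHz, folds to fs − 44.1 kHz = 10.3 kHz.
29.2 kHz > fs/2 = 27.2 kHz, folds to fs − 29.2 kHz = 25.2 kHz.
62.8 kHz mod fs = 8.4 kHz.
8.4 kHz ≤ fs/2 = 27.2 kHz, appears at 8.4 kHz.
Distinct values: {2.2 kHz, 8.4 kHz, 10.3 kHz, 25.2 kHz}.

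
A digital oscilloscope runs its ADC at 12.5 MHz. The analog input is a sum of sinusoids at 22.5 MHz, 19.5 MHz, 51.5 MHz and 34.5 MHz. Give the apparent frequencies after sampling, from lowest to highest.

1.5 MHz, 2.5 MHz, 3 MHz, 5.5 MHz

fs/2 = 6.25 MHz.
22.5 MHz mod fs = 10 MHz.
10 MHz > fs/2 = 6.25 MHz, folds to fs − 10 MHz = 2.5 MHz.
19.5 MHz mod fs = 7 MHz.
7 MHz > fs/2 = 6.25 MHz, folds to fs − 7 MHz = 5.5 MHz.
51.5 MHz mod fs = 1.5 MHz.
1.5 MHz ≤ fs/2 = 6.25 MHz, appears at 1.5 MHz.
34.5 MHz mod fs = 9.5 MHz.
9.5 MHz > fs/2 = 6.25 MHz, folds to fs − 9.5 MHz = 3 MHz.
Distinct values: {1.5 MHz, 2.5 MHz, 3 MHz, 5.5 MHz}.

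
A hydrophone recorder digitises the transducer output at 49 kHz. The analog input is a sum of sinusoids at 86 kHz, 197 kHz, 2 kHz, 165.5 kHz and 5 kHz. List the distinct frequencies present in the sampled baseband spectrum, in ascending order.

1 kHz, 2 kHz, 5 kHz, 12 kHz, 18.5 kHz

fs/2 = 24.5 kHz.
86 kHz mod fs = 37 kHz.
37 kHz > fs/2 = 24.5 kHz, folds to fs − 37 kHz = 12 kHz.
197 kHz mod fs = 1 kHz.
1 kHz ≤ fs/2 = 24.5 kHz, appears at 1 kHz.
2 kHz ≤ fs/2 = 24.5 kHz, passes unchanged.
165.5 kHz mod fs = 18.5 kHz.
18.5 kHz ≤ fs/2 = 24.5 kHz, appears at 18.5 kHz.
5 kHz ≤ fs/2 = 24.5 kHz, passes unchanged.
Distinct values: {1 kHz, 2 kHz, 5 kHz, 12 kHz, 18.5 kHz}.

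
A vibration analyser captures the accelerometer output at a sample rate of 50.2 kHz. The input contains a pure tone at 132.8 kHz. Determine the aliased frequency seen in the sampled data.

17.8 kHz

132.8 kHz mod fs = 32.4 kHz.
32.4 kHz > fs/2 = 25.1 kHz, folds to fs − 32.4 kHz = 17.8 kHz.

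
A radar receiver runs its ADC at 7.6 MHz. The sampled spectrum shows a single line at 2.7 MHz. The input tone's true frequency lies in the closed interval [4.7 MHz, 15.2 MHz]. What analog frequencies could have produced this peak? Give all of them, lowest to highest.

4.9 MHz, 10.3 MHz, 12.5 MHz

Frequencies that alias to 2.7 MHz are k·fs ± 2.7 MHz for integer k ≥ 0.
k=0: 2.7 MHz.
k=1: 4.9 MHz, 10.3 MHz.
k=2: 12.5 MHz, 17.9 MHz.
k=3: 20.1 MHz, 25.5 MHz.
Within [4.7 MHz, 15.2 MHz]: 4.9 MHz, 10.3 MHz, 12.5 MHz.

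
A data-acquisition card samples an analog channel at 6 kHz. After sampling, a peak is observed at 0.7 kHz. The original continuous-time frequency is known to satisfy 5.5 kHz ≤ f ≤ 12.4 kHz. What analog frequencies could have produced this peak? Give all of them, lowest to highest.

Frequencies that alias to 0.7 kHz are k·fs ± 0.7 kHz for integer k ≥ 0.
k=0: 0.7 kHz.
k=1: 5.3 kHz, 6.7 kHz.
k=2: 11.3 kHz, 12.7 kHz.
k=3: 17.3 kHz, 18.7 kHz.
Within [5.5 kHz, 12.4 kHz]: 6.7 kHz, 11.3 kHz.

6.7 kHz, 11.3 kHz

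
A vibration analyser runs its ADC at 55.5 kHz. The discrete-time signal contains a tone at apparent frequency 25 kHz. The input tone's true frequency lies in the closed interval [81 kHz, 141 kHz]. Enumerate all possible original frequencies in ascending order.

86 kHz, 136 kHz

Frequencies that alias to 25 kHz are k·fs ± 25 kHz for integer k ≥ 0.
k=0: 25 kHz.
k=1: 30.5 kHz, 80.5 kHz.
k=2: 86 kHz, 136 kHz.
k=3: 141.5 kHz, 191.5 kHz.
Within [81 kHz, 141 kHz]: 86 kHz, 136 kHz.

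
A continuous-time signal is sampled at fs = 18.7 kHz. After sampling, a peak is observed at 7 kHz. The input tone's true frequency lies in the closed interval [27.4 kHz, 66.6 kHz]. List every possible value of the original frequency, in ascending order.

Frequencies that alias to 7 kHz are k·fs ± 7 kHz for integer k ≥ 0.
k=0: 7 kHz.
k=1: 11.7 kHz, 25.7 kHz.
k=2: 30.4 kHz, 44.4 kHz.
k=3: 49.1 kHz, 63.1 kHz.
k=4: 67.8 kHz, 81.8 kHz.
Within [27.4 kHz, 66.6 kHz]: 30.4 kHz, 44.4 kHz, 49.1 kHz, 63.1 kHz.

30.4 kHz, 44.4 kHz, 49.1 kHz, 63.1 kHz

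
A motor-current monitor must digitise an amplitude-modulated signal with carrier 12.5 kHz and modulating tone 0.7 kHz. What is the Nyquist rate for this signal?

26.4 kHz

AM sidebands sit at fc ± fm = 11.8 kHz and 13.2 kHz.
Highest-frequency component: 13.2 kHz.
Nyquist rate = 2 × 13.2 kHz = 26.4 kHz.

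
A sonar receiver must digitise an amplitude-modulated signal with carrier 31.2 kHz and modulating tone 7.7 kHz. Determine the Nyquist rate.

77.8 kHz

AM sidebands sit at fc ± fm = 23.5 kHz and 38.9 kHz.
Highest-frequency component: 38.9 kHz.
Nyquist rate = 2 × 38.9 kHz = 77.8 kHz.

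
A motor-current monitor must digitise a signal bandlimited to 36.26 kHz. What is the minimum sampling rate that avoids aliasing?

Nyquist rate = 2 × 36.26 kHz = 72.52 kHz.

72.52 kHz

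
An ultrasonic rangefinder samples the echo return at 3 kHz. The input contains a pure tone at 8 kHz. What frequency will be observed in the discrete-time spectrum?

8 kHz mod fs = 2 kHz.
2 kHz > fs/2 = 1.5 kHz, folds to fs − 2 kHz = 1 kHz.

1 kHz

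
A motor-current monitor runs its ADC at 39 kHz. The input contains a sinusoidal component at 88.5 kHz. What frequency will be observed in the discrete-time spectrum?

10.5 kHz

88.5 kHz mod fs = 10.5 kHz.
10.5 kHz ≤ fs/2 = 19.5 kHz, appears at 10.5 kHz.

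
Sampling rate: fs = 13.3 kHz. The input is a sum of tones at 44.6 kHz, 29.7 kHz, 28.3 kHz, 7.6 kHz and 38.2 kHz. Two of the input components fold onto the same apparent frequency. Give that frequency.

fs/2 = 6.65 kHz.
44.6 kHz mod fs = 4.7 kHz.
4.7 kHz ≤ fs/2 = 6.65 kHz, appears at 4.7 kHz.
29.7 kHz mod fs = 3.1 kHz.
3.1 kHz ≤ fs/2 = 6.65 kHz, appears at 3.1 kHz.
28.3 kHz mod fs = 1.7 kHz.
1.7 kHz ≤ fs/2 = 6.65 kHz, appears at 1.7 kHz.
7.6 kHz > fs/2 = 6.65 kHz, folds to fs − 7.6 kHz = 5.7 kHz.
38.2 kHz mod fs = 11.6 kHz.
11.6 kHz > fs/2 = 6.65 kHz, folds to fs − 11.6 kHz = 1.7 kHz.
28.3 kHz and 38.2 kHz both map to 1.7 kHz.

1.7 kHz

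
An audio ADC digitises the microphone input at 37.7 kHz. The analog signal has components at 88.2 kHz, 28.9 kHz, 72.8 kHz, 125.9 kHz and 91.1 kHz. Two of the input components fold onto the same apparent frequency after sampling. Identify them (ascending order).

fs/2 = 18.85 kHz.
88.2 kHz mod fs = 12.8 kHz.
12.8 kHz ≤ fs/2 = 18.85 kHz, appears at 12.8 kHz.
28.9 kHz > fs/2 = 18.85 kHz, folds to fs − 28.9 kHz = 8.8 kHz.
72.8 kHz mod fs = 35.1 kHz.
35.1 kHz > fs/2 = 18.85 kHz, folds to fs − 35.1 kHz = 2.6 kHz.
125.9 kHz mod fs = 12.8 kHz.
12.8 kHz ≤ fs/2 = 18.85 kHz, appears at 12.8 kHz.
91.1 kHz mod fs = 15.7 kHz.
15.7 kHz ≤ fs/2 = 18.85 kHz, appears at 15.7 kHz.
88.2 kHz and 125.9 kHz both map to 12.8 kHz.

88.2 kHz, 125.9 kHz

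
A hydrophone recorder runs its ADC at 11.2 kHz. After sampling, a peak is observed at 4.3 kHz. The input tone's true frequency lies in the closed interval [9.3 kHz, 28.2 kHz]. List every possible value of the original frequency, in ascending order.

15.5 kHz, 18.1 kHz, 26.7 kHz

Frequencies that alias to 4.3 kHz are k·fs ± 4.3 kHz for integer k ≥ 0.
k=0: 4.3 kHz.
k=1: 6.9 kHz, 15.5 kHz.
k=2: 18.1 kHz, 26.7 kHz.
k=3: 29.3 kHz, 37.9 kHz.
Within [9.3 kHz, 28.2 kHz]: 15.5 kHz, 18.1 kHz, 26.7 kHz.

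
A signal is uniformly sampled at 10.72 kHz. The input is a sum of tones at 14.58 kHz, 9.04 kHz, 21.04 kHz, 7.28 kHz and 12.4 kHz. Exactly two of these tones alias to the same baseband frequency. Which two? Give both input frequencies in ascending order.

9.04 kHz, 12.4 kHz

fs/2 = 5.36 kHz.
14.58 kHz mod fs = 3.86 kHz.
3.86 kHz ≤ fs/2 = 5.36 kHz, appears at 3.86 kHz.
9.04 kHz > fs/2 = 5.36 kHz, folds to fs − 9.04 kHz = 1.68 kHz.
21.04 kHz mod fs = 10.32 kHz.
10.32 kHz > fs/2 = 5.36 kHz, folds to fs − 10.32 kHz = 0.4 kHz.
7.28 kHz > fs/2 = 5.36 kHz, folds to fs − 7.28 kHz = 3.44 kHz.
12.4 kHz mod fs = 1.68 kHz.
1.68 kHz ≤ fs/2 = 5.36 kHz, appears at 1.68 kHz.
9.04 kHz and 12.4 kHz both map to 1.68 kHz.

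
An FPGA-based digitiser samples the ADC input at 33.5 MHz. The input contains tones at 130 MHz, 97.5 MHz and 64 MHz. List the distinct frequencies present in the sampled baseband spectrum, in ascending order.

fs/2 = 16.75 MHz.
130 MHz mod fs = 29.5 MHz.
29.5 MHz > fs/2 = 16.75 MHz, folds to fs − 29.5 MHz = 4 MHz.
97.5 MHz mod fs = 30.5 MHz.
30.5 MHz > fs/2 = 16.75 MHz, folds to fs − 30.5 MHz = 3 MHz.
64 MHz mod fs = 30.5 MHz.
30.5 MHz > fs/2 = 16.75 MHz, folds to fs − 30.5 MHz = 3 MHz.
Distinct values: {3 MHz, 4 MHz}.

3 MHz, 4 MHz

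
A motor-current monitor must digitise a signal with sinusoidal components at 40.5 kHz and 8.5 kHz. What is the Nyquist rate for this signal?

81 kHz

Highest-frequency component: 40.5 kHz.
Nyquist rate = 2 × 40.5 kHz = 81 kHz.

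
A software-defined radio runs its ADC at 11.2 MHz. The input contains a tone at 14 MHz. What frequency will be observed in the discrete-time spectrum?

2.8 MHz

14 MHz mod fs = 2.8 MHz.
2.8 MHz ≤ fs/2 = 5.6 MHz, appears at 2.8 MHz.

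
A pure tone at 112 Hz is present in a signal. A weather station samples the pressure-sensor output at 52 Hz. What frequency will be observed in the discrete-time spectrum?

8 Hz

112 Hz mod fs = 8 Hz.
8 Hz ≤ fs/2 = 26 Hz, appears at 8 Hz.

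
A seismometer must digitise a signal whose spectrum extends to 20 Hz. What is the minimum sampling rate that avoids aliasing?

Nyquist rate = 2 × 20 Hz = 40 Hz.

40 Hz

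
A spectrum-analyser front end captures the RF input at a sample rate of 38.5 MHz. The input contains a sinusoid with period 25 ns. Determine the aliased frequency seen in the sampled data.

1.5 MHz

T = 25 ns → f = 1/T = 40 MHz.
40 MHz mod fs = 1.5 MHz.
1.5 MHz ≤ fs/2 = 19.25 MHz, appears at 1.5 MHz.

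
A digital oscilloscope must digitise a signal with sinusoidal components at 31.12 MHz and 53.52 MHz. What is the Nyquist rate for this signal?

Highest-frequency component: 53.52 MHz.
Nyquist rate = 2 × 53.52 MHz = 107.04 MHz.

107.04 MHz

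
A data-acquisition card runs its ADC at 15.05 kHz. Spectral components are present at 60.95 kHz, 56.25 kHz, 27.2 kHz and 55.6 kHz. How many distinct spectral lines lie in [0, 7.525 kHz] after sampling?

fs/2 = 7.525 kHz.
60.95 kHz mod fs = 0.75 kHz.
0.75 kHz ≤ fs/2 = 7.525 kHz, appears at 0.75 kHz.
56.25 kHz mod fs = 11.1 kHz.
11.1 kHz > fs/2 = 7.525 kHz, folds to fs − 11.1 kHz = 3.95 kHz.
27.2 kHz mod fs = 12.15 kHz.
12.15 kHz > fs/2 = 7.525 kHz, folds to fs − 12.15 kHz = 2.9 kHz.
55.6 kHz mod fs = 10.45 kHz.
10.45 kHz > fs/2 = 7.525 kHz, folds to fs − 10.45 kHz = 4.6 kHz.
Distinct values: {0.75 kHz, 2.9 kHz, 3.95 kHz, 4.6 kHz} → 4.

4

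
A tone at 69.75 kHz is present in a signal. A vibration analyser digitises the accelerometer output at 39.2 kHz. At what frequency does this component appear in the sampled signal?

8.65 kHz

69.75 kHz mod fs = 30.55 kHz.
30.55 kHz > fs/2 = 19.6 kHz, folds to fs − 30.55 kHz = 8.65 kHz.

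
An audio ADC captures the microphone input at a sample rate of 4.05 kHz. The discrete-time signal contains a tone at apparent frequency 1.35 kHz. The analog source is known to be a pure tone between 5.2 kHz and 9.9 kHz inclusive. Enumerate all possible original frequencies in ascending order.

5.4 kHz, 6.75 kHz, 9.45 kHz

Frequencies that alias to 1.35 kHz are k·fs ± 1.35 kHz for integer k ≥ 0.
k=0: 1.35 kHz.
k=1: 2.7 kHz, 5.4 kHz.
k=2: 6.75 kHz, 9.45 kHz.
k=3: 10.8 kHz, 13.5 kHz.
Within [5.2 kHz, 9.9 kHz]: 5.4 kHz, 6.75 kHz, 9.45 kHz.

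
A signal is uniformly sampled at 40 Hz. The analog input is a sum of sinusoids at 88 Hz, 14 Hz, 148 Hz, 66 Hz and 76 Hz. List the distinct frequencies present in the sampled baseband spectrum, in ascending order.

fs/2 = 20 Hz.
88 Hz mod fs = 8 Hz.
8 Hz ≤ fs/2 = 20 Hz, appears at 8 Hz.
14 Hz ≤ fs/2 = 20 Hz, passes unchanged.
148 Hz mod fs = 28 Hz.
28 Hz > fs/2 = 20 Hz, folds to fs − 28 Hz = 12 Hz.
66 Hz mod fs = 26 Hz.
26 Hz > fs/2 = 20 Hz, folds to fs − 26 Hz = 14 Hz.
76 Hz mod fs = 36 Hz.
36 Hz > fs/2 = 20 Hz, folds to fs − 36 Hz = 4 Hz.
Distinct values: {4 Hz, 8 Hz, 12 Hz, 14 Hz}.

4 Hz, 8 Hz, 12 Hz, 14 Hz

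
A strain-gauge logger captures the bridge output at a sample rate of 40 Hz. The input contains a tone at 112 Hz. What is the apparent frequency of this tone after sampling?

112 Hz mod fs = 32 Hz.
32 Hz > fs/2 = 20 Hz, folds to fs − 32 Hz = 8 Hz.

8 Hz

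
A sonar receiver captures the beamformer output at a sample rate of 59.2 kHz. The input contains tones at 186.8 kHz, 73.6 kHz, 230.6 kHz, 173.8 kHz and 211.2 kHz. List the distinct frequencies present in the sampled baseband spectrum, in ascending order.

3.8 kHz, 6.2 kHz, 9.2 kHz, 14.4 kHz, 25.6 kHz

fs/2 = 29.6 kHz.
186.8 kHz mod fs = 9.2 kHz.
9.2 kHz ≤ fs/2 = 29.6 kHz, appears at 9.2 kHz.
73.6 kHz mod fs = 14.4 kHz.
14.4 kHz ≤ fs/2 = 29.6 kHz, appears at 14.4 kHz.
230.6 kHz mod fs = 53 kHz.
53 kHz > fs/2 = 29.6 kHz, folds to fs − 53 kHz = 6.2 kHz.
173.8 kHz mod fs = 55.4 kHz.
55.4 kHz > fs/2 = 29.6 kHz, folds to fs − 55.4 kHz = 3.8 kHz.
211.2 kHz mod fs = 33.6 kHz.
33.6 kHz > fs/2 = 29.6 kHz, folds to fs − 33.6 kHz = 25.6 kHz.
Distinct values: {3.8 kHz, 6.2 kHz, 9.2 kHz, 14.4 kHz, 25.6 kHz}.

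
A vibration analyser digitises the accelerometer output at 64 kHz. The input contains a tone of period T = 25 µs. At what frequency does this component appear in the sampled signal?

T = 25 µs → f = 1/T = 40 kHz.
40 kHz > fs/2 = 32 kHz, folds to fs − 40 kHz = 24 kHz.

24 kHz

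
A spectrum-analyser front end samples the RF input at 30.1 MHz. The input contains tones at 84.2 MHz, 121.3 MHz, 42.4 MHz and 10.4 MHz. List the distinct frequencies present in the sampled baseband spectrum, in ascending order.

fs/2 = 15.05 MHz.
84.2 MHz mod fs = 24 MHz.
24 MHz > fs/2 = 15.05 MHz, folds to fs − 24 MHz = 6.1 MHz.
121.3 MHz mod fs = 0.9 MHz.
0.9 MHz ≤ fs/2 = 15.05 MHz, appears at 0.9 MHz.
42.4 MHz mod fs = 12.3 MHz.
12.3 MHz ≤ fs/2 = 15.05 MHz, appears at 12.3 MHz.
10.4 MHz ≤ fs/2 = 15.05 MHz, passes unchanged.
Distinct values: {0.9 MHz, 6.1 MHz, 10.4 MHz, 12.3 MHz}.

0.9 MHz, 6.1 MHz, 10.4 MHz, 12.3 MHz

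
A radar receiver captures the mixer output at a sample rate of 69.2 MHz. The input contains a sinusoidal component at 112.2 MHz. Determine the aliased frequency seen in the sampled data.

112.2 MHz mod fs = 43 MHz.
43 MHz > fs/2 = 34.6 MHz, folds to fs − 43 MHz = 26.2 MHz.

26.2 MHz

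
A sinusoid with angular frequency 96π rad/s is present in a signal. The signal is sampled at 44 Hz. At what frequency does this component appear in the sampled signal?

ω = 96π rad/s → f = ω/(2π) = 48 Hz.
48 Hz mod fs = 4 Hz.
4 Hz ≤ fs/2 = 22 Hz, appears at 4 Hz.

4 Hz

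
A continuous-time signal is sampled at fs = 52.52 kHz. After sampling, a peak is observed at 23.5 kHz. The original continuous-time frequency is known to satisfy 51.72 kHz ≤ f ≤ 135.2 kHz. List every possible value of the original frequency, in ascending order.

Frequencies that alias to 23.5 kHz are k·fs ± 23.5 kHz for integer k ≥ 0.
k=0: 23.5 kHz.
k=1: 29.02 kHz, 76.02 kHz.
k=2: 81.54 kHz, 128.54 kHz.
k=3: 134.06 kHz, 181.06 kHz.
k=4: 186.58 kHz, 233.58 kHz.
Within [51.72 kHz, 135.2 kHz]: 76.02 kHz, 81.54 kHz, 128.54 kHz, 134.06 kHz.

76.02 kHz, 81.54 kHz, 128.54 kHz, 134.06 kHz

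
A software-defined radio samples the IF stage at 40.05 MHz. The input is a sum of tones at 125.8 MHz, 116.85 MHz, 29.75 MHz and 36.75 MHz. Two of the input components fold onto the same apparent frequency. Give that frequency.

3.3 MHz

fs/2 = 20.025 MHz.
125.8 MHz mod fs = 5.65 MHz.
5.65 MHz ≤ fs/2 = 20.025 MHz, appears at 5.65 MHz.
116.85 MHz mod fs = 36.75 MHz.
36.75 MHz > fs/2 = 20.025 MHz, folds to fs − 36.75 MHz = 3.3 MHz.
29.75 MHz > fs/2 = 20.025 MHz, folds to fs − 29.75 MHz = 10.3 MHz.
36.75 MHz > fs/2 = 20.025 MHz, folds to fs − 36.75 MHz = 3.3 MHz.
36.75 MHz and 116.85 MHz both map to 3.3 MHz.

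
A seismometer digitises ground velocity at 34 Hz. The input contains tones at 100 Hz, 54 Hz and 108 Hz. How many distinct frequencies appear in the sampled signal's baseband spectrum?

fs/2 = 17 Hz.
100 Hz mod fs = 32 Hz.
32 Hz > fs/2 = 17 Hz, folds to fs − 32 Hz = 2 Hz.
54 Hz mod fs = 20 Hz.
20 Hz > fs/2 = 17 Hz, folds to fs − 20 Hz = 14 Hz.
108 Hz mod fs = 6 Hz.
6 Hz ≤ fs/2 = 17 Hz, appears at 6 Hz.
Distinct values: {2 Hz, 6 Hz, 14 Hz} → 3.

3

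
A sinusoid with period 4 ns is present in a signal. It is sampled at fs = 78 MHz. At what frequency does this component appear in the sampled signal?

T = 4 ns → f = 1/T = 250 MHz.
250 MHz mod fs = 16 MHz.
16 MHz ≤ fs/2 = 39 MHz, appears at 16 MHz.

16 MHz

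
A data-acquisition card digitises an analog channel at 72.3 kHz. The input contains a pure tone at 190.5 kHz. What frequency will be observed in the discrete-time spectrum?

190.5 kHz mod fs = 45.9 kHz.
45.9 kHz > fs/2 = 36.15 kHz, folds to fs − 45.9 kHz = 26.4 kHz.

26.4 kHz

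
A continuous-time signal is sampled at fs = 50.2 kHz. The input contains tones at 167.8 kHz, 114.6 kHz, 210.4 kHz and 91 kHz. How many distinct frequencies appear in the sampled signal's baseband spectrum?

4

fs/2 = 25.1 kHz.
167.8 kHz mod fs = 17.2 kHz.
17.2 kHz ≤ fs/2 = 25.1 kHz, appears at 17.2 kHz.
114.6 kHz mod fs = 14.2 kHz.
14.2 kHz ≤ fs/2 = 25.1 kHz, appears at 14.2 kHz.
210.4 kHz mod fs = 9.6 kHz.
9.6 kHz ≤ fs/2 = 25.1 kHz, appears at 9.6 kHz.
91 kHz mod fs = 40.8 kHz.
40.8 kHz > fs/2 = 25.1 kHz, folds to fs − 40.8 kHz = 9.4 kHz.
Distinct values: {9.4 kHz, 9.6 kHz, 14.2 kHz, 17.2 kHz} → 4.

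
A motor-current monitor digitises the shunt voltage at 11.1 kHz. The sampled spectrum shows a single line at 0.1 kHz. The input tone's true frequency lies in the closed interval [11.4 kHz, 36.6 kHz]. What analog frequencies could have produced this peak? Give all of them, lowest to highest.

Frequencies that alias to 0.1 kHz are k·fs ± 0.1 kHz for integer k ≥ 0.
k=0: 0.1 kHz.
k=1: 11 kHz, 11.2 kHz.
k=2: 22.1 kHz, 22.3 kHz.
k=3: 33.2 kHz, 33.4 kHz.
k=4: 44.3 kHz, 44.5 kHz.
Within [11.4 kHz, 36.6 kHz]: 22.1 kHz, 22.3 kHz, 33.2 kHz, 33.4 kHz.

22.1 kHz, 22.3 kHz, 33.2 kHz, 33.4 kHz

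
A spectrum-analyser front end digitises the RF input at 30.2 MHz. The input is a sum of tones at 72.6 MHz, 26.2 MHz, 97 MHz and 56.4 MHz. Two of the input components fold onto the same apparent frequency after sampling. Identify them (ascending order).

26.2 MHz, 56.4 MHz

fs/2 = 15.1 MHz.
72.6 MHz mod fs = 12.2 MHz.
12.2 MHz ≤ fs/2 = 15.1 MHz, appears at 12.2 MHz.
26.2 MHz > fs/2 = 15.1 MHz, folds to fs − 26.2 MHz = 4 MHz.
97 MHz mod fs = 6.4 MHz.
6.4 MHz ≤ fs/2 = 15.1 MHz, appears at 6.4 MHz.
56.4 MHz mod fs = 26.2 MHz.
26.2 MHz > fs/2 = 15.1 MHz, folds to fs − 26.2 MHz = 4 MHz.
26.2 MHz and 56.4 MHz both map to 4 MHz.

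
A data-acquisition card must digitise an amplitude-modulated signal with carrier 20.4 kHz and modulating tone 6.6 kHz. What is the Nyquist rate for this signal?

AM sidebands sit at fc ± fm = 13.8 kHz and 27 kHz.
Highest-frequency component: 27 kHz.
Nyquist rate = 2 × 27 kHz = 54 kHz.

54 kHz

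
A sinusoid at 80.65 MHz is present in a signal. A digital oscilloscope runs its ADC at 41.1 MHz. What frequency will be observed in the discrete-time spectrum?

1.55 MHz

80.65 MHz mod fs = 39.55 MHz.
39.55 MHz > fs/2 = 20.55 MHz, folds to fs − 39.55 MHz = 1.55 MHz.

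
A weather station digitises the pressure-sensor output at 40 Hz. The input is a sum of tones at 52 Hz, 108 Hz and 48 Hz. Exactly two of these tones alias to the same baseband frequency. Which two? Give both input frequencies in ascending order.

52 Hz, 108 Hz

fs/2 = 20 Hz.
52 Hz mod fs = 12 Hz.
12 Hz ≤ fs/2 = 20 Hz, appears at 12 Hz.
108 Hz mod fs = 28 Hz.
28 Hz > fs/2 = 20 Hz, folds to fs − 28 Hz = 12 Hz.
48 Hz mod fs = 8 Hz.
8 Hz ≤ fs/2 = 20 Hz, appears at 8 Hz.
52 Hz and 108 Hz both map to 12 Hz.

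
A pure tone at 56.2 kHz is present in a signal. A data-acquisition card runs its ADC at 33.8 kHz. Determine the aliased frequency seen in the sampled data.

11.4 kHz

56.2 kHz mod fs = 22.4 kHz.
22.4 kHz > fs/2 = 16.9 kHz, folds to fs − 22.4 kHz = 11.4 kHz.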